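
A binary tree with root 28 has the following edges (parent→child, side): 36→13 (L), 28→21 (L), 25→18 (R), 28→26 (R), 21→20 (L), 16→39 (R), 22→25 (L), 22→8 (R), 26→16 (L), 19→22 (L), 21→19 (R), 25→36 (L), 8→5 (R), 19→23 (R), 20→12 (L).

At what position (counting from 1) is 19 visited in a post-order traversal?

11

Post-order visits the left subtree, then the right subtree, then the node.
At 28: go left to 21.
  At 21: go left to 20.
    At 20: go left to 12.
      12 is a leaf — visit 12.
    At 20: no right child.
    Visit 20.
  At 21: go right to 19.
    At 19: go left to 22.
      At 22: go left to 25.
        At 25: go left to 36.
          At 36: go left to 13.
            13 is a leaf — visit 13.
          At 36: no right child.
          Visit 36.
        At 25: go right to 18.
          18 is a leaf — visit 18.
        Visit 25.
      At 22: go right to 8.
        At 8: no left child.
        At 8: go right to 5.
          5 is a leaf — visit 5.
        Visit 8.
      Visit 22.
    At 19: go right to 23.
      23 is a leaf — visit 23.
    Visit 19.
  Visit 21.
At 28: go right to 26.
  At 26: go left to 16.
    At 16: no left child.
    At 16: go right to 39.
      39 is a leaf — visit 39.
    Visit 16.
  At 26: no right child.
  Visit 26.
Visit 28.
Full post-order sequence: 12, 20, 13, 36, 18, 25, 5, 8, 22, 23, 19, 21, 39, 16, 26, 28.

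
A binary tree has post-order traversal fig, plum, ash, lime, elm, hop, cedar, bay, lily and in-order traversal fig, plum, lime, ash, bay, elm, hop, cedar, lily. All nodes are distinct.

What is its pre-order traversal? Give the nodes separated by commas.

lily, bay, lime, plum, fig, ash, cedar, hop, elm

The last element of post-order is the root; it splits in-order into left and right subtrees.
Root lily: left subtree has 8 nodes {fig, plum, lime, ash, bay, elm, hop, cedar}, right has 0 { }.
  Root bay: left subtree has 4 nodes {fig, plum, lime, ash}, right has 3 {elm, hop, cedar}.
    Root lime: left subtree has 2 nodes {fig, plum}, right has 1 {ash}.
      Root plum: left subtree has 1 node {fig}, right has 0 { }.
    Root cedar: left subtree has 2 nodes {elm, hop}, right has 0 { }.
      Root hop: left subtree has 1 node {elm}, right has 0 { }.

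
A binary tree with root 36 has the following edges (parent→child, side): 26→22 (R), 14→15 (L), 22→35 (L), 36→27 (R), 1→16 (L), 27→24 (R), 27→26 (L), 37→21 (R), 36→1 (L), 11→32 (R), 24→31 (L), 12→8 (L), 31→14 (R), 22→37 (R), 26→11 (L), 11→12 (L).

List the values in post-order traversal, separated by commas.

16, 1, 8, 12, 32, 11, 35, 21, 37, 22, 26, 15, 14, 31, 24, 27, 36

Post-order visits the left subtree, then the right subtree, then the node.
At 36: go left to 1.
  At 1: go left to 16.
    16 is a leaf — visit 16.
  At 1: no right child.
  Visit 1.
At 36: go right to 27.
  At 27: go left to 26.
    At 26: go left to 11.
      At 11: go left to 12.
        At 12: go left to 8.
          8 is a leaf — visit 8.
        At 12: no right child.
        Visit 12.
      At 11: go right to 32.
        32 is a leaf — visit 32.
      Visit 11.
    At 26: go right to 22.
      At 22: go left to 35.
        35 is a leaf — visit 35.
      At 22: go right to 37.
        At 37: no left child.
        At 37: go right to 21.
          21 is a leaf — visit 21.
        Visit 37.
      Visit 22.
    Visit 26.
  At 27: go right to 24.
    At 24: go left to 31.
      At 31: no left child.
      At 31: go right to 14.
        At 14: go left to 15.
          15 is a leaf — visit 15.
        At 14: no right child.
        Visit 14.
      Visit 31.
    At 24: no right child.
    Visit 24.
  Visit 27.
Visit 36.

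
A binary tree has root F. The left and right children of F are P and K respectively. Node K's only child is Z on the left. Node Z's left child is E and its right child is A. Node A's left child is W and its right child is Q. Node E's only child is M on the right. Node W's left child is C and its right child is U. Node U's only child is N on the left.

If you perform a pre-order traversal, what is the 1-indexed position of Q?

Pre-order visits the node, then its left subtree, then its right subtree.
Visit F.
At F: go left to P.
  P is a leaf — visit P.
At F: go right to K.
  Visit K.
  At K: go left to Z.
    Visit Z.
    At Z: go left to E.
      Visit E.
      At E: no left child.
      At E: go right to M.
        M is a leaf — visit M.
    At Z: go right to A.
      Visit A.
      At A: go left to W.
        Visit W.
        At W: go left to C.
          C is a leaf — visit C.
        At W: go right to U.
          Visit U.
          At U: go left to N.
            N is a leaf — visit N.
          At U: no right child.
      At A: go right to Q.
        Q is a leaf — visit Q.
  At K: no right child.
Full pre-order sequence: F, P, K, Z, E, M, A, W, C, U, N, Q.

12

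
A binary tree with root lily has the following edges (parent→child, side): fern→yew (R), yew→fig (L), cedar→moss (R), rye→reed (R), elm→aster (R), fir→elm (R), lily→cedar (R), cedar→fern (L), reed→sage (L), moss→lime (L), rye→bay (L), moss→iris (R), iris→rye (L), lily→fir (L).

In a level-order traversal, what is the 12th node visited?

rye

Level-order visits nodes level by level from the root, left to right within each level.
Level 0: lily
Level 1: fir, cedar
Level 2: elm, fern, moss
Level 3: aster, yew, lime, iris
Level 4: fig, rye
Level 5: bay, reed
Level 6: sage
Full level-order sequence: lily, fir, cedar, elm, fern, moss, aster, yew, lime, iris, fig, rye, bay, reed, sage.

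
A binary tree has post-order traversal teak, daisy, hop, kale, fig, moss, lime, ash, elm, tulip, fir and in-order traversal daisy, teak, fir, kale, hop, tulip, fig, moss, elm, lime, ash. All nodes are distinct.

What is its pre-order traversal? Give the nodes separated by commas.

The last element of post-order is the root; it splits in-order into left and right subtrees.
Root fir: left subtree has 2 nodes {daisy, teak}, right has 8 {kale, hop, tulip, fig, moss, elm, lime, ash}.
  Root daisy: left subtree has 0 nodes { }, right has 1 {teak}.
  Root tulip: left subtree has 2 nodes {kale, hop}, right has 5 {fig, moss, elm, lime, ash}.
    Root kale: left subtree has 0 nodes { }, right has 1 {hop}.
    Root elm: left subtree has 2 nodes {fig, moss}, right has 2 {lime, ash}.
      Root moss: left subtree has 1 node {fig}, right has 0 { }.
      Root ash: left subtree has 1 node {lime}, right has 0 { }.

fir, daisy, teak, tulip, kale, hop, elm, moss, fig, ash, lime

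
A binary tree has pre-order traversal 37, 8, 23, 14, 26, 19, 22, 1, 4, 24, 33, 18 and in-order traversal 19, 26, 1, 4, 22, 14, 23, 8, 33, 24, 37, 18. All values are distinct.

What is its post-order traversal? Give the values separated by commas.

The first element of pre-order is the root; it splits in-order into left and right subtrees.
Root 37: left subtree has 10 nodes {19, 26, 1, 4, 22, 14, 23, 8, 33, 24}, right has 1 {18}.
  Root 8: left subtree has 7 nodes {19, 26, 1, 4, 22, 14, 23}, right has 2 {33, 24}.
    Root 23: left subtree has 6 nodes {19, 26, 1, 4, 22, 14}, right has 0 { }.
      Root 14: left subtree has 5 nodes {19, 26, 1, 4, 22}, right has 0 { }.
        Root 26: left subtree has 1 node {19}, right has 3 {1, 4, 22}.
          Root 22: left subtree has 2 nodes {1, 4}, right has 0 { }.
            Root 1: left subtree has 0 nodes { }, right has 1 {4}.
    Root 24: left subtree has 1 node {33}, right has 0 { }.

19, 4, 1, 22, 26, 14, 23, 33, 24, 8, 18, 37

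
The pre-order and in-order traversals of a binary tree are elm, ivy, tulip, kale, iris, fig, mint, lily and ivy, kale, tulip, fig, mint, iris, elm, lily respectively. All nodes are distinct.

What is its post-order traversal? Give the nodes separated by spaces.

The first element of pre-order is the root; it splits in-order into left and right subtrees.
Root elm: left subtree has 6 nodes {ivy, kale, tulip, fig, mint, iris}, right has 1 {lily}.
  Root ivy: left subtree has 0 nodes { }, right has 5 {kale, tulip, fig, mint, iris}.
    Root tulip: left subtree has 1 node {kale}, right has 3 {fig, mint, iris}.
      Root iris: left subtree has 2 nodes {fig, mint}, right has 0 { }.
        Root fig: left subtree has 0 nodes { }, right has 1 {mint}.

kale mint fig iris tulip ivy lily elm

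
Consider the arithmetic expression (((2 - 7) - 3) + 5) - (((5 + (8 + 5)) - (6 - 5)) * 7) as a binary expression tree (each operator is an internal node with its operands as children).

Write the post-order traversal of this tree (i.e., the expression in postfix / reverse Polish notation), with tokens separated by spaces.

2 7 - 3 - 5 + 5 8 5 + + 6 5 - - 7 * -

Post-order on an expression tree gives postfix notation: for each operator, emit left operand, right operand, then the operator.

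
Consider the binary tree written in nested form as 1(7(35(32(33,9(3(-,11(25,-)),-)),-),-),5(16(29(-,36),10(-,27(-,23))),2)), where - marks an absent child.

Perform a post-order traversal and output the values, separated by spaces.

Post-order visits the left subtree, then the right subtree, then the node.
At 1: go left to 7.
  At 7: go left to 35.
    At 35: go left to 32.
      At 32: go left to 33.
        33 is a leaf — visit 33.
      At 32: go right to 9.
        At 9: go left to 3.
          At 3: no left child.
          At 3: go right to 11.
            At 11: go left to 25.
              25 is a leaf — visit 25.
            At 11: no right child.
            Visit 11.
          Visit 3.
        At 9: no right child.
        Visit 9.
      Visit 32.
    At 35: no right child.
    Visit 35.
  At 7: no right child.
  Visit 7.
At 1: go right to 5.
  At 5: go left to 16.
    At 16: go left to 29.
      At 29: no left child.
      At 29: go right to 36.
        36 is a leaf — visit 36.
      Visit 29.
    At 16: go right to 10.
      At 10: no left child.
      At 10: go right to 27.
        At 27: no left child.
        At 27: go right to 23.
          23 is a leaf — visit 23.
        Visit 27.
      Visit 10.
    Visit 16.
  At 5: go right to 2.
    2 is a leaf — visit 2.
  Visit 5.
Visit 1.

33 25 11 3 9 32 35 7 36 29 23 27 10 16 2 5 1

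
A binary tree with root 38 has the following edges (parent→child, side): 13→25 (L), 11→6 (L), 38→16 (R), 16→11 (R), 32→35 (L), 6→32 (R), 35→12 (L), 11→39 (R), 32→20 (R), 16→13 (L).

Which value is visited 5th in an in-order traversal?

6

In-order visits the left subtree, then the node, then the right subtree.
At 38: no left child.
Visit 38.
At 38: go right to 16.
  At 16: go left to 13.
    At 13: go left to 25.
      25 is a leaf — visit 25.
    Visit 13.
    At 13: no right child.
  Visit 16.
  At 16: go right to 11.
    At 11: go left to 6.
      At 6: no left child.
      Visit 6.
      At 6: go right to 32.
        At 32: go left to 35.
          At 35: go left to 12.
            12 is a leaf — visit 12.
          Visit 35.
          At 35: no right child.
        Visit 32.
        At 32: go right to 20.
          20 is a leaf — visit 20.
    Visit 11.
    At 11: go right to 39.
      39 is a leaf — visit 39.
Full in-order sequence: 38, 25, 13, 16, 6, 12, 35, 32, 20, 11, 39.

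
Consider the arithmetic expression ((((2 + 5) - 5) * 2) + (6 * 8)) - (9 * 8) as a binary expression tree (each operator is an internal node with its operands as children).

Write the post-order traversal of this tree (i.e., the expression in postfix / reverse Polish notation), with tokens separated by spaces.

2 5 + 5 - 2 * 6 8 * + 9 8 * -

Post-order on an expression tree gives postfix notation: for each operator, emit left operand, right operand, then the operator.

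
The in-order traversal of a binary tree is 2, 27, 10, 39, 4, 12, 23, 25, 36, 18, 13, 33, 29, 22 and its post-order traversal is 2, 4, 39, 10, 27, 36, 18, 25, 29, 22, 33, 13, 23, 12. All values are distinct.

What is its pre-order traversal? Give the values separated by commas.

The last element of post-order is the root; it splits in-order into left and right subtrees.
Root 12: left subtree has 5 nodes {2, 27, 10, 39, 4}, right has 8 {23, 25, 36, 18, 13, 33, 29, 22}.
  Root 27: left subtree has 1 node {2}, right has 3 {10, 39, 4}.
    Root 10: left subtree has 0 nodes { }, right has 2 {39, 4}.
      Root 39: left subtree has 0 nodes { }, right has 1 {4}.
  Root 23: left subtree has 0 nodes { }, right has 7 {25, 36, 18, 13, 33, 29, 22}.
    Root 13: left subtree has 3 nodes {25, 36, 18}, right has 3 {33, 29, 22}.
      Root 25: left subtree has 0 nodes { }, right has 2 {36, 18}.
        Root 18: left subtree has 1 node {36}, right has 0 { }.
      Root 33: left subtree has 0 nodes { }, right has 2 {29, 22}.
        Root 22: left subtree has 1 node {29}, right has 0 { }.

12, 27, 2, 10, 39, 4, 23, 13, 25, 18, 36, 33, 22, 29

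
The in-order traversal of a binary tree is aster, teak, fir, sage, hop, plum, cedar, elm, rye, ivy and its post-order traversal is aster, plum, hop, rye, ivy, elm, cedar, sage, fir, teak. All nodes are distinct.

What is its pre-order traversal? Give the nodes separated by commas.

The last element of post-order is the root; it splits in-order into left and right subtrees.
Root teak: left subtree has 1 node {aster}, right has 8 {fir, sage, hop, plum, cedar, elm, rye, ivy}.
  Root fir: left subtree has 0 nodes { }, right has 7 {sage, hop, plum, cedar, elm, rye, ivy}.
    Root sage: left subtree has 0 nodes { }, right has 6 {hop, plum, cedar, elm, rye, ivy}.
      Root cedar: left subtree has 2 nodes {hop, plum}, right has 3 {elm, rye, ivy}.
        Root hop: left subtree has 0 nodes { }, right has 1 {plum}.
        Root elm: left subtree has 0 nodes { }, right has 2 {rye, ivy}.
          Root ivy: left subtree has 1 node {rye}, right has 0 { }.

teak, aster, fir, sage, cedar, hop, plum, elm, ivy, rye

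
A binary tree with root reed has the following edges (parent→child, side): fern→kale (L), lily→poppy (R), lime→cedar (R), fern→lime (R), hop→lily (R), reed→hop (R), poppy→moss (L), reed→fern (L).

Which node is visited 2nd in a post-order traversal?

Post-order visits the left subtree, then the right subtree, then the node.
At reed: go left to fern.
  At fern: go left to kale.
    kale is a leaf — visit kale.
  At fern: go right to lime.
    At lime: no left child.
    At lime: go right to cedar.
      cedar is a leaf — visit cedar.
    Visit lime.
  Visit fern.
At reed: go right to hop.
  At hop: no left child.
  At hop: go right to lily.
    At lily: no left child.
    At lily: go right to poppy.
      At poppy: go left to moss.
        moss is a leaf — visit moss.
      At poppy: no right child.
      Visit poppy.
    Visit lily.
  Visit hop.
Visit reed.
Full post-order sequence: kale, cedar, lime, fern, moss, poppy, lily, hop, reed.

cedar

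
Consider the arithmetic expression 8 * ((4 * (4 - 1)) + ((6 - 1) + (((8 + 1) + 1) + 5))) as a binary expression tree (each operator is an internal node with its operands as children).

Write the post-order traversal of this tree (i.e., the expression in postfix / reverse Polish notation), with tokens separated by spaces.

8 4 4 1 - * 6 1 - 8 1 + 1 + 5 + + + *

Post-order on an expression tree gives postfix notation: for each operator, emit left operand, right operand, then the operator.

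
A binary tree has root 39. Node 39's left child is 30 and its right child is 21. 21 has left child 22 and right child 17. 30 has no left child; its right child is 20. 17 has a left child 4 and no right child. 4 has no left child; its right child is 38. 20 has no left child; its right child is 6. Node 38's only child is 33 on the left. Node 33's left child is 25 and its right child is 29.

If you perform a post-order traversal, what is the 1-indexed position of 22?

Post-order visits the left subtree, then the right subtree, then the node.
At 39: go left to 30.
  At 30: no left child.
  At 30: go right to 20.
    At 20: no left child.
    At 20: go right to 6.
      6 is a leaf — visit 6.
    Visit 20.
  Visit 30.
At 39: go right to 21.
  At 21: go left to 22.
    22 is a leaf — visit 22.
  At 21: go right to 17.
    At 17: go left to 4.
      At 4: no left child.
      At 4: go right to 38.
        At 38: go left to 33.
          At 33: go left to 25.
            25 is a leaf — visit 25.
          At 33: go right to 29.
            29 is a leaf — visit 29.
          Visit 33.
        At 38: no right child.
        Visit 38.
      Visit 4.
    At 17: no right child.
    Visit 17.
  Visit 21.
Visit 39.
Full post-order sequence: 6, 20, 30, 22, 25, 29, 33, 38, 4, 17, 21, 39.

4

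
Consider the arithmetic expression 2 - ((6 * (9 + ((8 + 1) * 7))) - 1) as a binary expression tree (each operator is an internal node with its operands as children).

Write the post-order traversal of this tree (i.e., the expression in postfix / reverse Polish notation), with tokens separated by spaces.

2 6 9 8 1 + 7 * + * 1 - -

Post-order on an expression tree gives postfix notation: for each operator, emit left operand, right operand, then the operator.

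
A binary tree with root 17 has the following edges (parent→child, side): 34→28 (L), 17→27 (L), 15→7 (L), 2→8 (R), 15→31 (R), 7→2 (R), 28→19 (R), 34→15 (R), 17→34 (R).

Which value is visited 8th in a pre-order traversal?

2

Pre-order visits the node, then its left subtree, then its right subtree.
Visit 17.
At 17: go left to 27.
  27 is a leaf — visit 27.
At 17: go right to 34.
  Visit 34.
  At 34: go left to 28.
    Visit 28.
    At 28: no left child.
    At 28: go right to 19.
      19 is a leaf — visit 19.
  At 34: go right to 15.
    Visit 15.
    At 15: go left to 7.
      Visit 7.
      At 7: no left child.
      At 7: go right to 2.
        Visit 2.
        At 2: no left child.
        At 2: go right to 8.
          8 is a leaf — visit 8.
    At 15: go right to 31.
      31 is a leaf — visit 31.
Full pre-order sequence: 17, 27, 34, 28, 19, 15, 7, 2, 8, 31.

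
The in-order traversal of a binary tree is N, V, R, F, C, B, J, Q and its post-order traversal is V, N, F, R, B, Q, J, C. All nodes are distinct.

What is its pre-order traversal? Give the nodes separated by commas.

C, R, N, V, F, J, B, Q

The last element of post-order is the root; it splits in-order into left and right subtrees.
Root C: left subtree has 4 nodes {N, V, R, F}, right has 3 {B, J, Q}.
  Root R: left subtree has 2 nodes {N, V}, right has 1 {F}.
    Root N: left subtree has 0 nodes { }, right has 1 {V}.
  Root J: left subtree has 1 node {B}, right has 1 {Q}.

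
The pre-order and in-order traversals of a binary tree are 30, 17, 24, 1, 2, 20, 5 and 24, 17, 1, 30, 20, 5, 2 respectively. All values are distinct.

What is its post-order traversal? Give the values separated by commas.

24, 1, 17, 5, 20, 2, 30

The first element of pre-order is the root; it splits in-order into left and right subtrees.
Root 30: left subtree has 3 nodes {24, 17, 1}, right has 3 {20, 5, 2}.
  Root 17: left subtree has 1 node {24}, right has 1 {1}.
  Root 2: left subtree has 2 nodes {20, 5}, right has 0 { }.
    Root 20: left subtree has 0 nodes { }, right has 1 {5}.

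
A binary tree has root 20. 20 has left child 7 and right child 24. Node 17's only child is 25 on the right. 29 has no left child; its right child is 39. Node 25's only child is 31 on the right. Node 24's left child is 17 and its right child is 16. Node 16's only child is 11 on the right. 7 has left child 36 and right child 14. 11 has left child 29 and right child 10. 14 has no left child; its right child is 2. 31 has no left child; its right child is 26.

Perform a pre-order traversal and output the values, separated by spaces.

Pre-order visits the node, then its left subtree, then its right subtree.
Visit 20.
At 20: go left to 7.
  Visit 7.
  At 7: go left to 36.
    36 is a leaf — visit 36.
  At 7: go right to 14.
    Visit 14.
    At 14: no left child.
    At 14: go right to 2.
      2 is a leaf — visit 2.
At 20: go right to 24.
  Visit 24.
  At 24: go left to 17.
    Visit 17.
    At 17: no left child.
    At 17: go right to 25.
      Visit 25.
      At 25: no left child.
      At 25: go right to 31.
        Visit 31.
        At 31: no left child.
        At 31: go right to 26.
          26 is a leaf — visit 26.
  At 24: go right to 16.
    Visit 16.
    At 16: no left child.
    At 16: go right to 11.
      Visit 11.
      At 11: go left to 29.
        Visit 29.
        At 29: no left child.
        At 29: go right to 39.
          39 is a leaf — visit 39.
      At 11: go right to 10.
        10 is a leaf — visit 10.

20 7 36 14 2 24 17 25 31 26 16 11 29 39 10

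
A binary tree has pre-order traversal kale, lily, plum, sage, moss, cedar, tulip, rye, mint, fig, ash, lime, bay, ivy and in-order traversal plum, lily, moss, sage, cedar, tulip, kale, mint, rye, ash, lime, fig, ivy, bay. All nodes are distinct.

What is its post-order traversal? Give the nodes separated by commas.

plum, moss, tulip, cedar, sage, lily, mint, lime, ash, ivy, bay, fig, rye, kale

The first element of pre-order is the root; it splits in-order into left and right subtrees.
Root kale: left subtree has 6 nodes {plum, lily, moss, sage, cedar, tulip}, right has 7 {mint, rye, ash, lime, fig, ivy, bay}.
  Root lily: left subtree has 1 node {plum}, right has 4 {moss, sage, cedar, tulip}.
    Root sage: left subtree has 1 node {moss}, right has 2 {cedar, tulip}.
      Root cedar: left subtree has 0 nodes { }, right has 1 {tulip}.
  Root rye: left subtree has 1 node {mint}, right has 5 {ash, lime, fig, ivy, bay}.
    Root fig: left subtree has 2 nodes {ash, lime}, right has 2 {ivy, bay}.
      Root ash: left subtree has 0 nodes { }, right has 1 {lime}.
      Root bay: left subtree has 1 node {ivy}, right has 0 { }.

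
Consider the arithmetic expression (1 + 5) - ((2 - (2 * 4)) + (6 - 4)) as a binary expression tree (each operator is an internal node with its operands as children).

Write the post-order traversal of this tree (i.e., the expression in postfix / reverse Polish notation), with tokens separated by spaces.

Post-order on an expression tree gives postfix notation: for each operator, emit left operand, right operand, then the operator.

1 5 + 2 2 4 * - 6 4 - + -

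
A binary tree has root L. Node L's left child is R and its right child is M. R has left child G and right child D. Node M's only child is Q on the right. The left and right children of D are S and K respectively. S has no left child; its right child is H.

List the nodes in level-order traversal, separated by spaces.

L R M G D Q S K H

Level-order visits nodes level by level from the root, left to right within each level.
Level 0: L
Level 1: R, M
Level 2: G, D, Q
Level 3: S, K
Level 4: H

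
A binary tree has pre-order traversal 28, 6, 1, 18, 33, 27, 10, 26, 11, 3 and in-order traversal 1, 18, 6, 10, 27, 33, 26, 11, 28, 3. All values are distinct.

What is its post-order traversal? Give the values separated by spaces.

18 1 10 27 11 26 33 6 3 28

The first element of pre-order is the root; it splits in-order into left and right subtrees.
Root 28: left subtree has 8 nodes {1, 18, 6, 10, 27, 33, 26, 11}, right has 1 {3}.
  Root 6: left subtree has 2 nodes {1, 18}, right has 5 {10, 27, 33, 26, 11}.
    Root 1: left subtree has 0 nodes { }, right has 1 {18}.
    Root 33: left subtree has 2 nodes {10, 27}, right has 2 {26, 11}.
      Root 27: left subtree has 1 node {10}, right has 0 { }.
      Root 26: left subtree has 0 nodes { }, right has 1 {11}.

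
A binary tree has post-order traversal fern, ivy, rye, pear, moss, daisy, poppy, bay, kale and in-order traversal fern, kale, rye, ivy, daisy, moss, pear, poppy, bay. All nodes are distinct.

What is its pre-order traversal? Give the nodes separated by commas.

kale, fern, bay, poppy, daisy, rye, ivy, moss, pear

The last element of post-order is the root; it splits in-order into left and right subtrees.
Root kale: left subtree has 1 node {fern}, right has 7 {rye, ivy, daisy, moss, pear, poppy, bay}.
  Root bay: left subtree has 6 nodes {rye, ivy, daisy, moss, pear, poppy}, right has 0 { }.
    Root poppy: left subtree has 5 nodes {rye, ivy, daisy, moss, pear}, right has 0 { }.
      Root daisy: left subtree has 2 nodes {rye, ivy}, right has 2 {moss, pear}.
        Root rye: left subtree has 0 nodes { }, right has 1 {ivy}.
        Root moss: left subtree has 0 nodes { }, right has 1 {pear}.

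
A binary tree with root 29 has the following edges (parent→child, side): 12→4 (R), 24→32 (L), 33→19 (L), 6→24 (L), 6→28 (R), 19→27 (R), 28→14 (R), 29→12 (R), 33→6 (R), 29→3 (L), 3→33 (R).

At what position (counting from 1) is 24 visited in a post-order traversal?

Post-order visits the left subtree, then the right subtree, then the node.
At 29: go left to 3.
  At 3: no left child.
  At 3: go right to 33.
    At 33: go left to 19.
      At 19: no left child.
      At 19: go right to 27.
        27 is a leaf — visit 27.
      Visit 19.
    At 33: go right to 6.
      At 6: go left to 24.
        At 24: go left to 32.
          32 is a leaf — visit 32.
        At 24: no right child.
        Visit 24.
      At 6: go right to 28.
        At 28: no left child.
        At 28: go right to 14.
          14 is a leaf — visit 14.
        Visit 28.
      Visit 6.
    Visit 33.
  Visit 3.
At 29: go right to 12.
  At 12: no left child.
  At 12: go right to 4.
    4 is a leaf — visit 4.
  Visit 12.
Visit 29.
Full post-order sequence: 27, 19, 32, 24, 14, 28, 6, 33, 3, 4, 12, 29.

4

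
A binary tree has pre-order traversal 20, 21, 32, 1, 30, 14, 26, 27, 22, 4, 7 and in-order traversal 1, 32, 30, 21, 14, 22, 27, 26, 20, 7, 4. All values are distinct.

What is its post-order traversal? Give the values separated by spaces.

The first element of pre-order is the root; it splits in-order into left and right subtrees.
Root 20: left subtree has 8 nodes {1, 32, 30, 21, 14, 22, 27, 26}, right has 2 {7, 4}.
  Root 21: left subtree has 3 nodes {1, 32, 30}, right has 4 {14, 22, 27, 26}.
    Root 32: left subtree has 1 node {1}, right has 1 {30}.
    Root 14: left subtree has 0 nodes { }, right has 3 {22, 27, 26}.
      Root 26: left subtree has 2 nodes {22, 27}, right has 0 { }.
        Root 27: left subtree has 1 node {22}, right has 0 { }.
  Root 4: left subtree has 1 node {7}, right has 0 { }.

1 30 32 22 27 26 14 21 7 4 20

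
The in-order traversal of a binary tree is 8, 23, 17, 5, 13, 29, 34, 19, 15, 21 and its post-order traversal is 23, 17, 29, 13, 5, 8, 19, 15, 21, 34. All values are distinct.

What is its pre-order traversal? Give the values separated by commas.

34, 8, 5, 17, 23, 13, 29, 21, 15, 19

The last element of post-order is the root; it splits in-order into left and right subtrees.
Root 34: left subtree has 6 nodes {8, 23, 17, 5, 13, 29}, right has 3 {19, 15, 21}.
  Root 8: left subtree has 0 nodes { }, right has 5 {23, 17, 5, 13, 29}.
    Root 5: left subtree has 2 nodes {23, 17}, right has 2 {13, 29}.
      Root 17: left subtree has 1 node {23}, right has 0 { }.
      Root 13: left subtree has 0 nodes { }, right has 1 {29}.
  Root 21: left subtree has 2 nodes {19, 15}, right has 0 { }.
    Root 15: left subtree has 1 node {19}, right has 0 { }.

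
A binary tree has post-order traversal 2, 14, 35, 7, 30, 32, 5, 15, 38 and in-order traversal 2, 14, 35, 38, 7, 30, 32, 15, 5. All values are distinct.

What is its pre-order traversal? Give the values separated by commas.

The last element of post-order is the root; it splits in-order into left and right subtrees.
Root 38: left subtree has 3 nodes {2, 14, 35}, right has 5 {7, 30, 32, 15, 5}.
  Root 35: left subtree has 2 nodes {2, 14}, right has 0 { }.
    Root 14: left subtree has 1 node {2}, right has 0 { }.
  Root 15: left subtree has 3 nodes {7, 30, 32}, right has 1 {5}.
    Root 32: left subtree has 2 nodes {7, 30}, right has 0 { }.
      Root 30: left subtree has 1 node {7}, right has 0 { }.

38, 35, 14, 2, 15, 32, 30, 7, 5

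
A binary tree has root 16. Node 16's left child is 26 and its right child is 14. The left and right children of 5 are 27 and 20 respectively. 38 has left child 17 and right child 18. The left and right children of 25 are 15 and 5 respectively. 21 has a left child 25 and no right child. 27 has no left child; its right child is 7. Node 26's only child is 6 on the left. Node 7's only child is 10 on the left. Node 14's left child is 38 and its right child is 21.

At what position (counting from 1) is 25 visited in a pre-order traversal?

9

Pre-order visits the node, then its left subtree, then its right subtree.
Visit 16.
At 16: go left to 26.
  Visit 26.
  At 26: go left to 6.
    6 is a leaf — visit 6.
  At 26: no right child.
At 16: go right to 14.
  Visit 14.
  At 14: go left to 38.
    Visit 38.
    At 38: go left to 17.
      17 is a leaf — visit 17.
    At 38: go right to 18.
      18 is a leaf — visit 18.
  At 14: go right to 21.
    Visit 21.
    At 21: go left to 25.
      Visit 25.
      At 25: go left to 15.
        15 is a leaf — visit 15.
      At 25: go right to 5.
        Visit 5.
        At 5: go left to 27.
          Visit 27.
          At 27: no left child.
          At 27: go right to 7.
            Visit 7.
            At 7: go left to 10.
              10 is a leaf — visit 10.
            At 7: no right child.
        At 5: go right to 20.
          20 is a leaf — visit 20.
    At 21: no right child.
Full pre-order sequence: 16, 26, 6, 14, 38, 17, 18, 21, 25, 15, 5, 27, 7, 10, 20.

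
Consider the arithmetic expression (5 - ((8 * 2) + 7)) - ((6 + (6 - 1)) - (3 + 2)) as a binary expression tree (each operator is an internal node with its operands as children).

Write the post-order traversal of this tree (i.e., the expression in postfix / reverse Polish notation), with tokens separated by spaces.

Post-order on an expression tree gives postfix notation: for each operator, emit left operand, right operand, then the operator.

5 8 2 * 7 + - 6 6 1 - + 3 2 + - -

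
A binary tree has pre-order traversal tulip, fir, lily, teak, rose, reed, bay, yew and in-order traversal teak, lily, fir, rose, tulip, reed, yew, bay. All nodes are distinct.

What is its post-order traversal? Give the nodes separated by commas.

The first element of pre-order is the root; it splits in-order into left and right subtrees.
Root tulip: left subtree has 4 nodes {teak, lily, fir, rose}, right has 3 {reed, yew, bay}.
  Root fir: left subtree has 2 nodes {teak, lily}, right has 1 {rose}.
    Root lily: left subtree has 1 node {teak}, right has 0 { }.
  Root reed: left subtree has 0 nodes { }, right has 2 {yew, bay}.
    Root bay: left subtree has 1 node {yew}, right has 0 { }.

teak, lily, rose, fir, yew, bay, reed, tulip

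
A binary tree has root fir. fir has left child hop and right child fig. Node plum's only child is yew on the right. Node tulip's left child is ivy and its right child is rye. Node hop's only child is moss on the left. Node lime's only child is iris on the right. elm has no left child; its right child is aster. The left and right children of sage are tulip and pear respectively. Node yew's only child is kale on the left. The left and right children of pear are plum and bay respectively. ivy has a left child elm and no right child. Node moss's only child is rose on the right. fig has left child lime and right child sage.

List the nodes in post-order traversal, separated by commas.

Post-order visits the left subtree, then the right subtree, then the node.
At fir: go left to hop.
  At hop: go left to moss.
    At moss: no left child.
    At moss: go right to rose.
      rose is a leaf — visit rose.
    Visit moss.
  At hop: no right child.
  Visit hop.
At fir: go right to fig.
  At fig: go left to lime.
    At lime: no left child.
    At lime: go right to iris.
      iris is a leaf — visit iris.
    Visit lime.
  At fig: go right to sage.
    At sage: go left to tulip.
      At tulip: go left to ivy.
        At ivy: go left to elm.
          At elm: no left child.
          At elm: go right to aster.
            aster is a leaf — visit aster.
          Visit elm.
        At ivy: no right child.
        Visit ivy.
      At tulip: go right to rye.
        rye is a leaf — visit rye.
      Visit tulip.
    At sage: go right to pear.
      At pear: go left to plum.
        At plum: no left child.
        At plum: go right to yew.
          At yew: go left to kale.
            kale is a leaf — visit kale.
          At yew: no right child.
          Visit yew.
        Visit plum.
      At pear: go right to bay.
        bay is a leaf — visit bay.
      Visit pear.
    Visit sage.
  Visit fig.
Visit fir.

rose, moss, hop, iris, lime, aster, elm, ivy, rye, tulip, kale, yew, plum, bay, pear, sage, fig, fir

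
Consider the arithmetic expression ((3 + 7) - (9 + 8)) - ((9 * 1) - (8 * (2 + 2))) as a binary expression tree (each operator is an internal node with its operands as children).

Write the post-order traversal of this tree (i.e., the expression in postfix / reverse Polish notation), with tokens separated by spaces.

3 7 + 9 8 + - 9 1 * 8 2 2 + * - -

Post-order on an expression tree gives postfix notation: for each operator, emit left operand, right operand, then the operator.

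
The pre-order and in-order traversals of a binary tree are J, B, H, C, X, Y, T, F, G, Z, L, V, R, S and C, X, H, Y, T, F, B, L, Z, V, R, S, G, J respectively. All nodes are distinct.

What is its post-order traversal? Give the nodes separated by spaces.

X C F T Y H L S R V Z G B J

The first element of pre-order is the root; it splits in-order into left and right subtrees.
Root J: left subtree has 13 nodes {C, X, H, Y, T, F, B, L, Z, V, R, S, G}, right has 0 { }.
  Root B: left subtree has 6 nodes {C, X, H, Y, T, F}, right has 6 {L, Z, V, R, S, G}.
    Root H: left subtree has 2 nodes {C, X}, right has 3 {Y, T, F}.
      Root C: left subtree has 0 nodes { }, right has 1 {X}.
      Root Y: left subtree has 0 nodes { }, right has 2 {T, F}.
        Root T: left subtree has 0 nodes { }, right has 1 {F}.
    Root G: left subtree has 5 nodes {L, Z, V, R, S}, right has 0 { }.
      Root Z: left subtree has 1 node {L}, right has 3 {V, R, S}.
        Root V: left subtree has 0 nodes { }, right has 2 {R, S}.
          Root R: left subtree has 0 nodes { }, right has 1 {S}.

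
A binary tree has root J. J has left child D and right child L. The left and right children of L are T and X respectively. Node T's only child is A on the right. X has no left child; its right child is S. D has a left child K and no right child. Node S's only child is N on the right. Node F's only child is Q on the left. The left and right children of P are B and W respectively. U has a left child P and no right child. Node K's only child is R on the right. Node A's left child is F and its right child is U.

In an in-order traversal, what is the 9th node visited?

In-order visits the left subtree, then the node, then the right subtree.
At J: go left to D.
  At D: go left to K.
    At K: no left child.
    Visit K.
    At K: go right to R.
      R is a leaf — visit R.
  Visit D.
  At D: no right child.
Visit J.
At J: go right to L.
  At L: go left to T.
    At T: no left child.
    Visit T.
    At T: go right to A.
      At A: go left to F.
        At F: go left to Q.
          Q is a leaf — visit Q.
        Visit F.
        At F: no right child.
      Visit A.
      At A: go right to U.
        At U: go left to P.
          At P: go left to B.
            B is a leaf — visit B.
          Visit P.
          At P: go right to W.
            W is a leaf — visit W.
        Visit U.
        At U: no right child.
  Visit L.
  At L: go right to X.
    At X: no left child.
    Visit X.
    At X: go right to S.
      At S: no left child.
      Visit S.
      At S: go right to N.
        N is a leaf — visit N.
Full in-order sequence: K, R, D, J, T, Q, F, A, B, P, W, U, L, X, S, N.

B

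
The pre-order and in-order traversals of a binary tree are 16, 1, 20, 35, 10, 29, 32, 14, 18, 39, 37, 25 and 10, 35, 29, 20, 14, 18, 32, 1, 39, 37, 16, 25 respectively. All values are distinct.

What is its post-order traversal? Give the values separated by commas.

10, 29, 35, 18, 14, 32, 20, 37, 39, 1, 25, 16

The first element of pre-order is the root; it splits in-order into left and right subtrees.
Root 16: left subtree has 10 nodes {10, 35, 29, 20, 14, 18, 32, 1, 39, 37}, right has 1 {25}.
  Root 1: left subtree has 7 nodes {10, 35, 29, 20, 14, 18, 32}, right has 2 {39, 37}.
    Root 20: left subtree has 3 nodes {10, 35, 29}, right has 3 {14, 18, 32}.
      Root 35: left subtree has 1 node {10}, right has 1 {29}.
      Root 32: left subtree has 2 nodes {14, 18}, right has 0 { }.
        Root 14: left subtree has 0 nodes { }, right has 1 {18}.
    Root 39: left subtree has 0 nodes { }, right has 1 {37}.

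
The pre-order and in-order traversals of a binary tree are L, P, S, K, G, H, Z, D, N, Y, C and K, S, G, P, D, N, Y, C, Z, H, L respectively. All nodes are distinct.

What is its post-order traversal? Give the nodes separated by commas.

The first element of pre-order is the root; it splits in-order into left and right subtrees.
Root L: left subtree has 10 nodes {K, S, G, P, D, N, Y, C, Z, H}, right has 0 { }.
  Root P: left subtree has 3 nodes {K, S, G}, right has 6 {D, N, Y, C, Z, H}.
    Root S: left subtree has 1 node {K}, right has 1 {G}.
    Root H: left subtree has 5 nodes {D, N, Y, C, Z}, right has 0 { }.
      Root Z: left subtree has 4 nodes {D, N, Y, C}, right has 0 { }.
        Root D: left subtree has 0 nodes { }, right has 3 {N, Y, C}.
          Root N: left subtree has 0 nodes { }, right has 2 {Y, C}.
            Root Y: left subtree has 0 nodes { }, right has 1 {C}.

K, G, S, C, Y, N, D, Z, H, P, L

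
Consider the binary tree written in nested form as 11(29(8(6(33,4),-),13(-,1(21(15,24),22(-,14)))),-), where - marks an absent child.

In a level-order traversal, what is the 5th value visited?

Level-order visits nodes level by level from the root, left to right within each level.
Level 0: 11
Level 1: 29
Level 2: 8, 13
Level 3: 6, 1
Level 4: 33, 4, 21, 22
Level 5: 15, 24, 14
Full level-order sequence: 11, 29, 8, 13, 6, 1, 33, 4, 21, 22, 15, 24, 14.

6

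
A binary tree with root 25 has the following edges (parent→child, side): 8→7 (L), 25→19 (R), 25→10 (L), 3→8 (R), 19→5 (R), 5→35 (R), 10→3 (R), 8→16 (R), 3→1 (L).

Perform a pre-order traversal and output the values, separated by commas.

Pre-order visits the node, then its left subtree, then its right subtree.
Visit 25.
At 25: go left to 10.
  Visit 10.
  At 10: no left child.
  At 10: go right to 3.
    Visit 3.
    At 3: go left to 1.
      1 is a leaf — visit 1.
    At 3: go right to 8.
      Visit 8.
      At 8: go left to 7.
        7 is a leaf — visit 7.
      At 8: go right to 16.
        16 is a leaf — visit 16.
At 25: go right to 19.
  Visit 19.
  At 19: no left child.
  At 19: go right to 5.
    Visit 5.
    At 5: no left child.
    At 5: go right to 35.
      35 is a leaf — visit 35.

25, 10, 3, 1, 8, 7, 16, 19, 5, 35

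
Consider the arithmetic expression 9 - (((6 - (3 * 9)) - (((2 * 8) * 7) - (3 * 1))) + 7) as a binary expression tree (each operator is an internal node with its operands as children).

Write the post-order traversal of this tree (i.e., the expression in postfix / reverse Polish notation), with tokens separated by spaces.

Post-order on an expression tree gives postfix notation: for each operator, emit left operand, right operand, then the operator.

9 6 3 9 * - 2 8 * 7 * 3 1 * - - 7 + -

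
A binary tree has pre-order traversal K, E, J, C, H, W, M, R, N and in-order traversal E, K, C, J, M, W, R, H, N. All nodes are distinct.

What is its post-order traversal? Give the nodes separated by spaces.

The first element of pre-order is the root; it splits in-order into left and right subtrees.
Root K: left subtree has 1 node {E}, right has 7 {C, J, M, W, R, H, N}.
  Root J: left subtree has 1 node {C}, right has 5 {M, W, R, H, N}.
    Root H: left subtree has 3 nodes {M, W, R}, right has 1 {N}.
      Root W: left subtree has 1 node {M}, right has 1 {R}.

E C M R W N H J K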